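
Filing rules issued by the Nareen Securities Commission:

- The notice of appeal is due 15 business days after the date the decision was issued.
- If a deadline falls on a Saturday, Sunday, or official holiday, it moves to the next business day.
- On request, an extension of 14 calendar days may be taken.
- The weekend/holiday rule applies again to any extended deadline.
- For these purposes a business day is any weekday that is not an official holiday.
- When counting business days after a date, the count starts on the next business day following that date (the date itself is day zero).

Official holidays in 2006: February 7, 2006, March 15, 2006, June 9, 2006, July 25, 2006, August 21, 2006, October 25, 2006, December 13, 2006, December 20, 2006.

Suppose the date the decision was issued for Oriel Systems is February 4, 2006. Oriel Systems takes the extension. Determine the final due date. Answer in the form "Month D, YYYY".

Starting the day after February 4, 2006 and counting 15 business days lands on February 27, 2006.
February 27, 2006 falls on a Monday, which is a business day, so no adjustment is needed.
With the 14-day extension, February 27, 2006 becomes March 13, 2006.
March 13, 2006 (Monday) is already a business day.
Final deadline: March 13, 2006.

March 13, 2006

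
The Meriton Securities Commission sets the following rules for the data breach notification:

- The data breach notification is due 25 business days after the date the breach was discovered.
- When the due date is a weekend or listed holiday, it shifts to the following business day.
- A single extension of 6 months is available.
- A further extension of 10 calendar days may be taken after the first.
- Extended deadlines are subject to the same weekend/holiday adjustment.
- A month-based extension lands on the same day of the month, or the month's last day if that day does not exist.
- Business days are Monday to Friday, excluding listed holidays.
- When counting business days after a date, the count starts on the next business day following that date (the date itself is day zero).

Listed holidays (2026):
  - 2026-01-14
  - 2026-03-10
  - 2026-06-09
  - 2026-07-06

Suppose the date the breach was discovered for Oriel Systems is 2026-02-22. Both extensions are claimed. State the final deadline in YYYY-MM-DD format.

Counting 25 business days after 2026-02-22 (skipping weekends and listed holidays) reaches 2026-03-30.
2026-03-30 is a Monday and not a listed holiday, so it stands.
Add 6 months to 2026-03-30: 2026-09-30.
2026-09-30 (Wednesday) is already a business day.
With the 10-day extension, 2026-09-30 becomes 2026-10-10.
2026-10-10 falls on a Saturday. Rolling to the next business day gives 2026-10-12, a Monday.
So the filing is due 2026-10-12.

2026-10-12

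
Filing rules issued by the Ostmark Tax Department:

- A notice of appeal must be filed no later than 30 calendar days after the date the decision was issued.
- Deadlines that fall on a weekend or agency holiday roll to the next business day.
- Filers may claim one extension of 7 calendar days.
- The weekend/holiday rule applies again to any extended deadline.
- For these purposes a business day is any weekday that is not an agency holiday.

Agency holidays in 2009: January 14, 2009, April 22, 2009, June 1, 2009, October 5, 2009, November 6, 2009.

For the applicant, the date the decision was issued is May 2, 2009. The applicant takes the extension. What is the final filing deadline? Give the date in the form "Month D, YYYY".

June 9, 2009

Trigger date May 2, 2009 + 30 calendar days = June 1, 2009.
June 1, 2009 falls on a listed holiday. Rolling to the next business day gives June 2, 2009, a Tuesday.
The 7-calendar-day extension moves the deadline from June 2, 2009 to June 9, 2009.
June 9, 2009 falls on a Tuesday, which is a business day, so no adjustment is needed.
So the filing is due June 9, 2009.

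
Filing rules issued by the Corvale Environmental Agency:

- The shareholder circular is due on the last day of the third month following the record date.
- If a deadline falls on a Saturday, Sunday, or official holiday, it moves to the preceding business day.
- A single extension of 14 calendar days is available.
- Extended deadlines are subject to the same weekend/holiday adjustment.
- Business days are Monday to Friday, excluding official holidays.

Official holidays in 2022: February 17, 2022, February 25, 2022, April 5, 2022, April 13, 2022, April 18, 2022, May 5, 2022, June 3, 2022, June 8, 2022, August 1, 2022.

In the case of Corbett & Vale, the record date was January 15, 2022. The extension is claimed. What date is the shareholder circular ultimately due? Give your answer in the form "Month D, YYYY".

May 13, 2022

3 months after January 15, 2022 falls in April 2022; the last day of that month is April 30, 2022.
April 30, 2022 is a Saturday; the preceding business day is April 29, 2022 (Friday).
Add the 14 calendar-day extension to April 29, 2022: May 13, 2022.
May 13, 2022 is a Friday and not a listed holiday, so it stands.
The final due date is May 13, 2022.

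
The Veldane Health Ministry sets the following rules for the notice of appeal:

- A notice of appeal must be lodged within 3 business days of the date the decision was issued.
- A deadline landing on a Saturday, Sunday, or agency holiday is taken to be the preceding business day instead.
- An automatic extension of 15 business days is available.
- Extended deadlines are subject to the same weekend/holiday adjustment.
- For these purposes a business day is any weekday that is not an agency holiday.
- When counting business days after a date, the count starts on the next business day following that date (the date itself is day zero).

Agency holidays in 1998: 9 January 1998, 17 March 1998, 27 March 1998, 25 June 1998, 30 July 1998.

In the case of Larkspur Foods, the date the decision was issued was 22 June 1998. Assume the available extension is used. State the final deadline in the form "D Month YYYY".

17 July 1998

Counting 3 business days after 22 June 1998 (skipping weekends and listed holidays) reaches 26 June 1998.
26 June 1998 falls on a Friday, which is a business day, so no adjustment is needed.
The 15-business-day extension runs from 26 June 1998 to 17 July 1998.
17 July 1998 is a Friday and not a listed holiday, so it stands.
Deadline: 17 July 1998.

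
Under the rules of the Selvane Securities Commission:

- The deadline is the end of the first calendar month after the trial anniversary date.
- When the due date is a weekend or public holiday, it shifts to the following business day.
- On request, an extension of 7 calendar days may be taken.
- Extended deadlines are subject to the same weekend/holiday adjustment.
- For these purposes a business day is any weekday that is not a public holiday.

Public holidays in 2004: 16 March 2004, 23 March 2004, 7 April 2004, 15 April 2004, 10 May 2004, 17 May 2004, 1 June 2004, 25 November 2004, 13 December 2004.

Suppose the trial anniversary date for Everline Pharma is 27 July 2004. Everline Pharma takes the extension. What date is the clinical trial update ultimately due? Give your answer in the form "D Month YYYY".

1 month after 27 July 2004 is August 2004; that month ends on 31 August 2004.
31 August 2004 (Tuesday) is already a business day.
Applying the 7-calendar-day extension: 31 August 2004 + 7 days = 7 September 2004.
7 September 2004 is a Tuesday and not a listed holiday, so it stands.
So the filing is due 7 September 2004.

7 September 2004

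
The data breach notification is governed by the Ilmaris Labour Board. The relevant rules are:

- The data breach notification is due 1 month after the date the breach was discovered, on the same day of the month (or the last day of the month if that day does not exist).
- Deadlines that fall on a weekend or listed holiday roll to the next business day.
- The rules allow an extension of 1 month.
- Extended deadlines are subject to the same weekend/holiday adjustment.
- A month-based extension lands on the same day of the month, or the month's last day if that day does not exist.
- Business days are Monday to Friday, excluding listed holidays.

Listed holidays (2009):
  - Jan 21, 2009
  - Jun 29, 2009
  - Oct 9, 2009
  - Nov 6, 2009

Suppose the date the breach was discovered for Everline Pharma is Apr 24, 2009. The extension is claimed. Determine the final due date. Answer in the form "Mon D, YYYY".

Jun 25, 2009

1 month after Apr 24, 2009, on the same day of the month, is May 24, 2009.
May 24, 2009 is a Sunday; the next business day is May 25, 2009 (Monday).
The 1 month extension carries May 25, 2009 to Jun 25, 2009.
Since Jun 25, 2009 is a Thursday and not a holiday, the date is unchanged.
Deadline: Jun 25, 2009.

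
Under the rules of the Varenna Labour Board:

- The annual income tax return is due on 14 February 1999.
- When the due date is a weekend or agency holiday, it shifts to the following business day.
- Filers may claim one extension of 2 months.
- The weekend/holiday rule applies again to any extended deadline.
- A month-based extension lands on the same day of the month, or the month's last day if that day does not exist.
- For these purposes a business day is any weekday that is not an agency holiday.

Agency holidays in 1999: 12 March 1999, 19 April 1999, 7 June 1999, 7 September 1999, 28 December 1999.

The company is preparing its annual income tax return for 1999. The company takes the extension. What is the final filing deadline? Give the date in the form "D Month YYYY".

The stated deadline is 14 February 1999.
14 February 1999 is a Sunday; the next business day is 15 February 1999 (Monday).
The 2 months extension carries 15 February 1999 to 15 April 1999.
Since 15 April 1999 is a Thursday and not a holiday, the date is unchanged.
The final due date is 15 April 1999.

15 April 1999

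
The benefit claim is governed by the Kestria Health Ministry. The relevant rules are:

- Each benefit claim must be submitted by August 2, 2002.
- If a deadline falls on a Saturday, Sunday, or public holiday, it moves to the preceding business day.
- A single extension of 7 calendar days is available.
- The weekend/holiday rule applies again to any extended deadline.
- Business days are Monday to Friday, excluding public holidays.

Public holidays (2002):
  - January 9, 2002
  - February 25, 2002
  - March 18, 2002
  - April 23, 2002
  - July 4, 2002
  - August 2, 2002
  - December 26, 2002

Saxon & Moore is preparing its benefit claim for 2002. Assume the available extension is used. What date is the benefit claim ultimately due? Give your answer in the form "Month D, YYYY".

The statutory due date is August 2, 2002.
August 2, 2002 is a listed holiday; the preceding business day is August 1, 2002 (Thursday).
Applying the 7-calendar-day extension: August 1, 2002 + 7 days = August 8, 2002.
Since August 8, 2002 is a Thursday and not a holiday, the date is unchanged.
The final due date is August 8, 2002.

August 8, 2002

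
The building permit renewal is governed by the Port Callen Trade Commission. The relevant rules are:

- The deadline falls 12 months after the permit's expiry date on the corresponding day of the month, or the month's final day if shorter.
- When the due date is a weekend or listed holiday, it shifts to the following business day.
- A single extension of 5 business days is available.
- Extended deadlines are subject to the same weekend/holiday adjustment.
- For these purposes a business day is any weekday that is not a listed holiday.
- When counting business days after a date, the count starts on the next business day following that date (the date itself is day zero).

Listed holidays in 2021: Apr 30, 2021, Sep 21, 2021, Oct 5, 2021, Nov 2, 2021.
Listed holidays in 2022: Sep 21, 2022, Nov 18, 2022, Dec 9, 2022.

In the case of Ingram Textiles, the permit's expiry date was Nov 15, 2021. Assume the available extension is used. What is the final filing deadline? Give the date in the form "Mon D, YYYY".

Moving 12 months forward from Nov 15, 2021 on the corresponding day gives Nov 15, 2022.
Nov 15, 2022 is a Tuesday and not a listed holiday, so it stands.
The 5-business-day extension runs from Nov 15, 2022 to Nov 23, 2022.
Nov 23, 2022 falls on a Wednesday, which is a business day, so no adjustment is needed.
Final deadline: Nov 23, 2022.

Nov 23, 2022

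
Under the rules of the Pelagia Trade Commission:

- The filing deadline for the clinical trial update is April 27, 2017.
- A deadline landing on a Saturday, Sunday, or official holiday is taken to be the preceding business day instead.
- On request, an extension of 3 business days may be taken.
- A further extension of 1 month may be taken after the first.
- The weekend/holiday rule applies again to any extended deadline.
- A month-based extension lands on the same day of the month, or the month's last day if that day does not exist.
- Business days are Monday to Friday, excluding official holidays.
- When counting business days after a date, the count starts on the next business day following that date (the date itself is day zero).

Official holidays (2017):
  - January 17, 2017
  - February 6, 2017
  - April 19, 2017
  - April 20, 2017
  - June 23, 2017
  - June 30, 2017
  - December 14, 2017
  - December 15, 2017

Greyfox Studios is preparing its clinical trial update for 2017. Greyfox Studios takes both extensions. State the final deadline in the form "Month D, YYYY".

June 2, 2017

The statutory due date is April 27, 2017.
April 27, 2017 (Thursday) is already a business day.
Counting 3 further business days from April 27, 2017 reaches May 2, 2017.
Since May 2, 2017 is a Tuesday and not a holiday, the date is unchanged.
Add 1 month to May 2, 2017: June 2, 2017.
Since June 2, 2017 is a Friday and not a holiday, the date is unchanged.
The final due date is June 2, 2017.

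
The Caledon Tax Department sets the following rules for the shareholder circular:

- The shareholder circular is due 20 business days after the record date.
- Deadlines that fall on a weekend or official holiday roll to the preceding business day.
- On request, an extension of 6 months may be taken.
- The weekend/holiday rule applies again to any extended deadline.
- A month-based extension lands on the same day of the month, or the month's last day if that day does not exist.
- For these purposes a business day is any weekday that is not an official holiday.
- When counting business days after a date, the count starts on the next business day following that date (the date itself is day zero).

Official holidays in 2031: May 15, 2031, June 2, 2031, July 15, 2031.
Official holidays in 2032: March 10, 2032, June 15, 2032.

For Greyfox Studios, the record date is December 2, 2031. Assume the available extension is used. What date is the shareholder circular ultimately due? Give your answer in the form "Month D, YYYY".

June 30, 2032

20 business days after December 2, 2031, excluding weekends and holidays, is December 30, 2031.
December 30, 2031 falls on a Tuesday, which is a business day, so no adjustment is needed.
Applying the 6 months extension: 6 months after December 30, 2031 is June 30, 2032.
June 30, 2032 (Wednesday) is already a business day.
So the filing is due June 30, 2032.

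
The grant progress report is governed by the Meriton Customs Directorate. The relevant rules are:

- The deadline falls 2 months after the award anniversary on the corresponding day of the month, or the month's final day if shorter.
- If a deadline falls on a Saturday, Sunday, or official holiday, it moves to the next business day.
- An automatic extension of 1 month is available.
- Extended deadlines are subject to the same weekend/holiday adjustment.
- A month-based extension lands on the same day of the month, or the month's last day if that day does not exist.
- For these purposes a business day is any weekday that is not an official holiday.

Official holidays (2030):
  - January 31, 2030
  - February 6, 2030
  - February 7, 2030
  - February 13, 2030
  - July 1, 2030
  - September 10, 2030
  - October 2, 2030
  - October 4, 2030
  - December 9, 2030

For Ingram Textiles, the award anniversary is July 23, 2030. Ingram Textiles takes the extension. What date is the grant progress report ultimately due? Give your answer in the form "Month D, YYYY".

2 months from July 23, 2030 is September 23, 2030.
September 23, 2030 (Monday) is already a business day.
The 1 month extension carries September 23, 2030 to October 23, 2030.
October 23, 2030 falls on a Wednesday, which is a business day, so no adjustment is needed.
So the filing is due October 23, 2030.

October 23, 2030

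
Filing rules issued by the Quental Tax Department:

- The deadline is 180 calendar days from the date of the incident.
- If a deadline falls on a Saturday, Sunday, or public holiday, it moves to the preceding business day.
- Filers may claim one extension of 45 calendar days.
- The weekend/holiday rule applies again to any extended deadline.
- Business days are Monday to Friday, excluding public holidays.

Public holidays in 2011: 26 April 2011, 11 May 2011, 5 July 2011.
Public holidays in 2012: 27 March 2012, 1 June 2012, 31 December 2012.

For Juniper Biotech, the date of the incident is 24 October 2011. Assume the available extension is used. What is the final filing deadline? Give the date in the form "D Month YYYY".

180 calendar days after 24 October 2011 is 21 April 2012.
21 April 2012 is a Saturday, so it moves to the preceding business day, 20 April 2012 (Friday).
The 45-calendar-day extension moves the deadline from 20 April 2012 to 4 June 2012.
4 June 2012 (Monday) is already a business day.
Final deadline: 4 June 2012.

4 June 2012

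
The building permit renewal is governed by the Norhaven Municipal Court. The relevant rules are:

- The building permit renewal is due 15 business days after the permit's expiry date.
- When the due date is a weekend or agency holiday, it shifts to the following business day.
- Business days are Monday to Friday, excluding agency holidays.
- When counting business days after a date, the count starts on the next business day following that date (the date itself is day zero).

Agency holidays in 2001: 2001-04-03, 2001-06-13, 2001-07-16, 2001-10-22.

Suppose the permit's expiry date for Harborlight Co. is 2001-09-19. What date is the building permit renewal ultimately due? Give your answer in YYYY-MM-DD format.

Starting the day after 2001-09-19 and counting 15 business days lands on 2001-10-10.
Since 2001-10-10 is a Wednesday and not a holiday, the date is unchanged.
So the filing is due 2001-10-10.

2001-10-10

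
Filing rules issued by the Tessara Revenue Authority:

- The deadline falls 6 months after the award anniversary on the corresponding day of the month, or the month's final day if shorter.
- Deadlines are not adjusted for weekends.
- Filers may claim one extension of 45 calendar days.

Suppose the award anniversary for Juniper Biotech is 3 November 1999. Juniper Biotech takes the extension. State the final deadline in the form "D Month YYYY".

Moving 6 months forward from 3 November 1999 on the corresponding day gives 3 May 2000.
3 May 2000 is a Wednesday; no weekend or holiday adjustment applies.
Add the 45 calendar-day extension to 3 May 2000: 17 June 2000.
17 June 2000 falls on a Saturday. The rules make no weekend/holiday allowance, so it remains 17 June 2000.
The final due date is 17 June 2000.

17 June 2000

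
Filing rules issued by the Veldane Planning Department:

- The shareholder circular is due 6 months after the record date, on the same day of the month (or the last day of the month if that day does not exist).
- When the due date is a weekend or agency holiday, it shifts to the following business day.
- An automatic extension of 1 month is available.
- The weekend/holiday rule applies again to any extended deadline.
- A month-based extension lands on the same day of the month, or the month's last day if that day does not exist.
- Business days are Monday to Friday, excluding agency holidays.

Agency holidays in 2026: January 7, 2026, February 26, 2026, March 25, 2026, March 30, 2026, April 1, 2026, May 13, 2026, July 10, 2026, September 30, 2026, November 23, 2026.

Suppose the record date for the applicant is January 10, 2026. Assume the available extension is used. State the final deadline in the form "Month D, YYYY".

6 months after January 10, 2026, on the same day of the month, is July 10, 2026.
July 10, 2026 is a listed holiday, so it moves to the next business day, July 13, 2026 (Monday).
The 1 month extension carries July 13, 2026 to August 13, 2026.
August 13, 2026 falls on a Thursday, which is a business day, so no adjustment is needed.
Deadline: August 13, 2026.

August 13, 2026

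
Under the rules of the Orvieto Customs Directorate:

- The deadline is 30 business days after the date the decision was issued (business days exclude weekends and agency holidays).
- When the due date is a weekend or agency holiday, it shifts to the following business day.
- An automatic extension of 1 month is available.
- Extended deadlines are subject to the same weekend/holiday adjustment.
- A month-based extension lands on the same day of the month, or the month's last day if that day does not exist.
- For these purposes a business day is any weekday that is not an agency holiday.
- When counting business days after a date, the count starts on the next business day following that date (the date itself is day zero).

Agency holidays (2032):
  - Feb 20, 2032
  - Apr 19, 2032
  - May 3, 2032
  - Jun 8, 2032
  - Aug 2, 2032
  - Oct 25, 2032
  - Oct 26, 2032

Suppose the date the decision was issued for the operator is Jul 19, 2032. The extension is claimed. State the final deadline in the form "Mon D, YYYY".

Sep 30, 2032

Counting 30 business days after Jul 19, 2032 (skipping weekends and listed holidays) reaches Aug 31, 2032.
Aug 31, 2032 falls on a Tuesday, which is a business day, so no adjustment is needed.
The 1 month extension carries Aug 31, 2032 to Sep 30, 2032 (day 31 does not exist in September, so the month's last day is used).
Sep 30, 2032 (Thursday) is already a business day.
Final deadline: Sep 30, 2032.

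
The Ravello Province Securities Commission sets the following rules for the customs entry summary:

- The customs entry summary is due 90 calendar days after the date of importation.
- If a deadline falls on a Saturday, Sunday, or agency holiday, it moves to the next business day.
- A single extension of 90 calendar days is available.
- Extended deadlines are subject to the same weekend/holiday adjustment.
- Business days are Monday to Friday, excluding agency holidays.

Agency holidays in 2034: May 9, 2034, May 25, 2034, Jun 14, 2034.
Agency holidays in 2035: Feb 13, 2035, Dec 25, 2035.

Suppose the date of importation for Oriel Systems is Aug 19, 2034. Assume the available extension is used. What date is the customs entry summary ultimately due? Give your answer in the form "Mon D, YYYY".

Feb 15, 2035

Trigger date Aug 19, 2034 + 90 calendar days = Nov 17, 2034.
Since Nov 17, 2034 is a Friday and not a holiday, the date is unchanged.
With the 90-day extension, Nov 17, 2034 becomes Feb 15, 2035.
Since Feb 15, 2035 is a Thursday and not a holiday, the date is unchanged.
The final due date is Feb 15, 2035.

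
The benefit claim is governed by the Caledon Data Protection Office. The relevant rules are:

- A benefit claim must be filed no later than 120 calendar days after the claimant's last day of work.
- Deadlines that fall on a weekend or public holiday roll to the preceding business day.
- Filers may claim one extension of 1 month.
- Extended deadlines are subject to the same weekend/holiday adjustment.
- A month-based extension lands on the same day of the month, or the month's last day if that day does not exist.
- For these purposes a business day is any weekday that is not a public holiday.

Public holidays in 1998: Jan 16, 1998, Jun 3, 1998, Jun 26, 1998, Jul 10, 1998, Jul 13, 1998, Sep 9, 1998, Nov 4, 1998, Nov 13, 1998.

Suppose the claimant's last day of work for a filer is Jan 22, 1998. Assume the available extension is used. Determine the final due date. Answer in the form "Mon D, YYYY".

Adding 120 calendar days to Jan 22, 1998 gives May 22, 1998.
May 22, 1998 (Friday) is already a business day.
Add 1 month to May 22, 1998: Jun 22, 1998.
Jun 22, 1998 is a Monday and not a listed holiday, so it stands.
The final due date is Jun 22, 1998.

Jun 22, 1998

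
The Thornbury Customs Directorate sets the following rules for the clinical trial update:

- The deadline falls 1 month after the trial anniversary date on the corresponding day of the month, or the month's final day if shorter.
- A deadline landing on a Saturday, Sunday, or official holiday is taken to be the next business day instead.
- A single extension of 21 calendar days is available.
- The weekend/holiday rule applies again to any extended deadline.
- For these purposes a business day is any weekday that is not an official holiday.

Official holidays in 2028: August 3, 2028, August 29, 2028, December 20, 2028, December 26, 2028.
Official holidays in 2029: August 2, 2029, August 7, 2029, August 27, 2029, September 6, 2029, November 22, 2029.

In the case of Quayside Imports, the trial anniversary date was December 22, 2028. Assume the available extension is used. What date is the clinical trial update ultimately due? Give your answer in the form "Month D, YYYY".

February 12, 2029

Moving 1 month forward from December 22, 2028 on the corresponding day gives January 22, 2029.
January 22, 2029 is a Monday and not a listed holiday, so it stands.
Applying the 21-calendar-day extension: January 22, 2029 + 21 days = February 12, 2029.
February 12, 2029 falls on a Monday, which is a business day, so no adjustment is needed.
Deadline: February 12, 2029.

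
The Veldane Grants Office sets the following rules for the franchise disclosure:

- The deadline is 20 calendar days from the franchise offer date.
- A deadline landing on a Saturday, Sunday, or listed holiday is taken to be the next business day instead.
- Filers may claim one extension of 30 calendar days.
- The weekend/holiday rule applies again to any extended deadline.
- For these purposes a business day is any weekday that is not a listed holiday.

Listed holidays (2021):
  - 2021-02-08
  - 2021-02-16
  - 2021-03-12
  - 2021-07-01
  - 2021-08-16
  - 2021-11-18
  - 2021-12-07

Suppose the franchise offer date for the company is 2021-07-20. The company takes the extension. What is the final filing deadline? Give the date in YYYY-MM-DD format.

2021-09-08

Adding 20 calendar days to 2021-07-20 gives 2021-08-09.
2021-08-09 is a Monday and not a listed holiday, so it stands.
Applying the 30-calendar-day extension: 2021-08-09 + 30 days = 2021-09-08.
2021-09-08 (Wednesday) is already a business day.
So the filing is due 2021-09-08.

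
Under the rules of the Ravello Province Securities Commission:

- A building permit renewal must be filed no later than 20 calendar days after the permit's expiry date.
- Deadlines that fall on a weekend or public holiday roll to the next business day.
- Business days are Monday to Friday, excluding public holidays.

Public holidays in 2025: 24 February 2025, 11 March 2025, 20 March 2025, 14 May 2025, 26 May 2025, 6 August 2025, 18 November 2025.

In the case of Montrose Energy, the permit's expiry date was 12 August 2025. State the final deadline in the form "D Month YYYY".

1 September 2025

Adding 20 calendar days to 12 August 2025 gives 1 September 2025.
1 September 2025 falls on a Monday, which is a business day, so no adjustment is needed.
The final due date is 1 September 2025.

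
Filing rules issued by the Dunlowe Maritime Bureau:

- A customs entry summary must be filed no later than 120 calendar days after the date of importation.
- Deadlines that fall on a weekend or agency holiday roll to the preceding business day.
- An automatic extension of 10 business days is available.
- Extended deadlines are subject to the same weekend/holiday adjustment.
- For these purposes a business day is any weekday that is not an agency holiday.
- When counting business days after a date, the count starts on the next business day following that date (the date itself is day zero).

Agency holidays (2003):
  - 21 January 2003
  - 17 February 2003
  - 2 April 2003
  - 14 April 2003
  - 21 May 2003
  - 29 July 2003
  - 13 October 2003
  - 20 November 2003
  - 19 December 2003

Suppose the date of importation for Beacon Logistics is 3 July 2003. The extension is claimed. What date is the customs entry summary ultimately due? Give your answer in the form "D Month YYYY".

From 3 July 2003, 120 calendar days later is 31 October 2003.
31 October 2003 is a Friday and not a listed holiday, so it stands.
Counting 10 further business days from 31 October 2003 reaches 14 November 2003.
14 November 2003 (Friday) is already a business day.
Deadline: 14 November 2003.

14 November 2003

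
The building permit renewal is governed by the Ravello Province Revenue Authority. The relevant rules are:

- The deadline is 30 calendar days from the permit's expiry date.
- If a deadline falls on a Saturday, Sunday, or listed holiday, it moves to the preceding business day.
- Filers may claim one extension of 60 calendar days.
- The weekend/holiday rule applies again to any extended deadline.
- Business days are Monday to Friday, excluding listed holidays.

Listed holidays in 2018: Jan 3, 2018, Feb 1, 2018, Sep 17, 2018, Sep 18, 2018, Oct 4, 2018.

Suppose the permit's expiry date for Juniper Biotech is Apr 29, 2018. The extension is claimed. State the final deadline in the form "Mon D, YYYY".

Jul 27, 2018

Adding 30 calendar days to Apr 29, 2018 gives May 29, 2018.
May 29, 2018 (Tuesday) is already a business day.
Add the 60 calendar-day extension to May 29, 2018: Jul 28, 2018.
Jul 28, 2018 falls on a Saturday. Rolling to the preceding business day gives Jul 27, 2018, a Friday.
So the filing is due Jul 27, 2018.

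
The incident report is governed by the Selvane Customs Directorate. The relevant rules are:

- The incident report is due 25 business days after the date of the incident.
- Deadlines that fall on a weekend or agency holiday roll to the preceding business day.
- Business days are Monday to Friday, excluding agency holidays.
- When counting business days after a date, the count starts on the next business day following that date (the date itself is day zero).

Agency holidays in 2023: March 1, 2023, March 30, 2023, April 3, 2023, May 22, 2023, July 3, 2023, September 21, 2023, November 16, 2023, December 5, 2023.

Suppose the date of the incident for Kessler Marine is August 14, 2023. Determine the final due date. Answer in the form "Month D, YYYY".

September 18, 2023

Counting 25 business days after August 14, 2023 (skipping weekends and listed holidays) reaches September 18, 2023.
September 18, 2023 (Monday) is already a business day.
Final deadline: September 18, 2023.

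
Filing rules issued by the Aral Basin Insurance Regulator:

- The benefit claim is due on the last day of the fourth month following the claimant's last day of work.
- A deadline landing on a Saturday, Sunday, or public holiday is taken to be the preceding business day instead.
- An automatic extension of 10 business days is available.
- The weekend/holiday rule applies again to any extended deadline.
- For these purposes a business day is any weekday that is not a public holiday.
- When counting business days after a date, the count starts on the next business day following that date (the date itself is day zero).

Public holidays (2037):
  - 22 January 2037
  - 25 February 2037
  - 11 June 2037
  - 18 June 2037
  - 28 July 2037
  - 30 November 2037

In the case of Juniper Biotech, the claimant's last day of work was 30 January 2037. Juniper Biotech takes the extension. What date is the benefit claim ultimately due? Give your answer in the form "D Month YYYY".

15 June 2037

4 months after 30 January 2037 is May 2037; that month ends on 31 May 2037.
31 May 2037 is a Sunday; the preceding business day is 29 May 2037 (Friday).
Applying the 10-business-day extension: 10 business days after 29 May 2037 is 15 June 2037.
Since 15 June 2037 is a Monday and not a holiday, the date is unchanged.
Final deadline: 15 June 2037.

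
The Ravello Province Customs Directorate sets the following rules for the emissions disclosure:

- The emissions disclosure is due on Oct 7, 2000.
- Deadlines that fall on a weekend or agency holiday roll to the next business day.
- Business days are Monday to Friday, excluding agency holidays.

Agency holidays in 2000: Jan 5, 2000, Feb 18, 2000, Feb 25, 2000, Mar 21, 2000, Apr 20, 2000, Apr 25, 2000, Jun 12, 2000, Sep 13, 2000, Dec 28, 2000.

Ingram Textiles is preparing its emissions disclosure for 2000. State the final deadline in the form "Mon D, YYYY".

The stated deadline is Oct 7, 2000.
Oct 7, 2000 is a Saturday, so it moves to the next business day, Oct 9, 2000 (Monday).
So the filing is due Oct 9, 2000.

Oct 9, 2000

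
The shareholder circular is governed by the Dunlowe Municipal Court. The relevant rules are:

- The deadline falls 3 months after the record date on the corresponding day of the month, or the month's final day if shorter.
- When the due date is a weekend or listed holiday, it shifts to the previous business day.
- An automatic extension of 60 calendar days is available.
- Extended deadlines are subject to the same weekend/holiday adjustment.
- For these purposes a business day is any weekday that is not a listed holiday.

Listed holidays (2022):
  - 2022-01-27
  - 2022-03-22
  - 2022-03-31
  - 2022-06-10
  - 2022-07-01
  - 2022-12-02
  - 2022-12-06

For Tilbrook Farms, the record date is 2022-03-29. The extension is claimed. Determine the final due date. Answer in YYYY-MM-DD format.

2022-08-26

3 months from 2022-03-29 is 2022-06-29.
Since 2022-06-29 is a Wednesday and not a holiday, the date is unchanged.
Applying the 60-calendar-day extension: 2022-06-29 + 60 days = 2022-08-28.
2022-08-28 is a Sunday; the preceding business day is 2022-08-26 (Friday).
So the filing is due 2022-08-26.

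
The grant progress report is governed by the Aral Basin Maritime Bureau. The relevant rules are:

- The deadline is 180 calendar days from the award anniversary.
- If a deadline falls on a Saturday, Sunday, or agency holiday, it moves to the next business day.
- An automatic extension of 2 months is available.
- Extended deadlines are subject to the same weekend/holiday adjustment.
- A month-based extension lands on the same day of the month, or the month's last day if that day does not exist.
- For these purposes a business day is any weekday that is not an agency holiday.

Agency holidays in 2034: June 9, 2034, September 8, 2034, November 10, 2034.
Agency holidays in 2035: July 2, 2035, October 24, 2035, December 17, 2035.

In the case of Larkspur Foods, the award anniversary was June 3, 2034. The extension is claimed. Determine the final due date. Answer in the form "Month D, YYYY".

January 30, 2035

Trigger date June 3, 2034 + 180 calendar days = November 30, 2034.
November 30, 2034 (Thursday) is already a business day.
Applying the 2 months extension: 2 months after November 30, 2034 is January 30, 2035.
January 30, 2035 is a Tuesday and not a listed holiday, so it stands.
Deadline: January 30, 2035.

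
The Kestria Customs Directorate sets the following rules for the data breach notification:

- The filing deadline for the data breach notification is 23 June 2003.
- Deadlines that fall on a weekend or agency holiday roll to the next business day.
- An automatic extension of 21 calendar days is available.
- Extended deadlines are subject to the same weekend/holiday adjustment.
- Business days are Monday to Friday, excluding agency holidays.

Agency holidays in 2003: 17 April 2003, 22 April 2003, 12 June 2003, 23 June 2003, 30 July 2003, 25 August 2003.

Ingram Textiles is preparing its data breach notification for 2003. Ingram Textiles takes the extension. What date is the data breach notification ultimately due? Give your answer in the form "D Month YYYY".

The statutory due date is 23 June 2003.
23 June 2003 is a listed holiday; the next business day is 24 June 2003 (Tuesday).
With the 21-day extension, 24 June 2003 becomes 15 July 2003.
Since 15 July 2003 is a Tuesday and not a holiday, the date is unchanged.
Final deadline: 15 July 2003.

15 July 2003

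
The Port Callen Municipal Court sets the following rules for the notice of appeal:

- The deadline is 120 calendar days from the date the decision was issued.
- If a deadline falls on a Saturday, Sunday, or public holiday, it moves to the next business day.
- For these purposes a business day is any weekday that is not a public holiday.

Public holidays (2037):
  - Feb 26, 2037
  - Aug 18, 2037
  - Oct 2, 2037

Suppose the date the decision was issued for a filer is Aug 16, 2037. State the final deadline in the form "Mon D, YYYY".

Trigger date Aug 16, 2037 + 120 calendar days = Dec 14, 2037.
Since Dec 14, 2037 is a Monday and not a holiday, the date is unchanged.
The final due date is Dec 14, 2037.

Dec 14, 2037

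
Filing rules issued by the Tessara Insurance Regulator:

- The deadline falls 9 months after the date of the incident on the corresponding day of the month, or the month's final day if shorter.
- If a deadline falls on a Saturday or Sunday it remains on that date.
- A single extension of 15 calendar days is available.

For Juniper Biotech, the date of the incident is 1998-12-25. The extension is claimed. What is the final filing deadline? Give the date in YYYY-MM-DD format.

1999-10-10

Moving 9 months forward from 1998-12-25 on the corresponding day gives 1999-09-25.
No adjustment is made for weekends or holidays, so 1999-09-25 stands.
The 15-calendar-day extension moves the deadline from 1999-09-25 to 1999-10-10.
No adjustment is made for weekends or holidays, so 1999-10-10 stands.
So the filing is due 1999-10-10.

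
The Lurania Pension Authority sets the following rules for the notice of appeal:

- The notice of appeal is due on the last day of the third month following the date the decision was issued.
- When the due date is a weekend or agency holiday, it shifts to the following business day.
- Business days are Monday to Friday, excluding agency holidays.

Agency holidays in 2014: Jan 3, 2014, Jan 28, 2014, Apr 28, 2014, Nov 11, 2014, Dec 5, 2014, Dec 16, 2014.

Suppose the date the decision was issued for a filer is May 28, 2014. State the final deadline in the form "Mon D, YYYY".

3 months after May 28, 2014 falls in August 2014; the last day of that month is Aug 31, 2014.
Aug 31, 2014 is a Sunday; the next business day is Sep 1, 2014 (Monday).
So the filing is due Sep 1, 2014.

Sep 1, 2014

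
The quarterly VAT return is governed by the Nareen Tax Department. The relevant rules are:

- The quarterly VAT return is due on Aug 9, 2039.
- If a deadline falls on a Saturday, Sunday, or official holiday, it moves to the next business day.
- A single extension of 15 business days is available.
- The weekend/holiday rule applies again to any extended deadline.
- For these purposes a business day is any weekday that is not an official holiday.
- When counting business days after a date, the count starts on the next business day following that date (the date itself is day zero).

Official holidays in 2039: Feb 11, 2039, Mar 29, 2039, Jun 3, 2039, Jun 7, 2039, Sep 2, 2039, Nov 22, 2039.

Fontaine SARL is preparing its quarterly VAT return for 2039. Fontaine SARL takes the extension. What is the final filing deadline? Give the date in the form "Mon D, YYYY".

Start from the fixed due date, Aug 9, 2039.
Aug 9, 2039 falls on a Tuesday, which is a business day, so no adjustment is needed.
Counting 15 further business days from Aug 9, 2039 reaches Aug 30, 2039.
Aug 30, 2039 falls on a Tuesday, which is a business day, so no adjustment is needed.
So the filing is due Aug 30, 2039.

Aug 30, 2039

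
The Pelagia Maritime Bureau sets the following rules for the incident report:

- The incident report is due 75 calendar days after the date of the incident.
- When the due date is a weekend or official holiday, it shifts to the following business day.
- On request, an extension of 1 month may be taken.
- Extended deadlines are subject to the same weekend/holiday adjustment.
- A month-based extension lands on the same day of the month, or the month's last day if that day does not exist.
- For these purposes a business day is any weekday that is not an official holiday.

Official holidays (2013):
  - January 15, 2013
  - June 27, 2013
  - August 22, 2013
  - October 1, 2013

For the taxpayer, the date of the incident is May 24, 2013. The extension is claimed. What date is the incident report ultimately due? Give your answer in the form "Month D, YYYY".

September 9, 2013

Trigger date May 24, 2013 + 75 calendar days = August 7, 2013.
August 7, 2013 is a Wednesday and not a listed holiday, so it stands.
Add 1 month to August 7, 2013: September 7, 2013.
September 7, 2013 falls on a Saturday. Rolling to the next business day gives September 9, 2013, a Monday.
Deadline: September 9, 2013.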